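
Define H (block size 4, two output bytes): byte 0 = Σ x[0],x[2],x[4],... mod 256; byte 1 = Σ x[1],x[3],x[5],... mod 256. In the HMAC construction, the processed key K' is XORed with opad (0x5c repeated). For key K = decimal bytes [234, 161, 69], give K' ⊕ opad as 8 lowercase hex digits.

Key decimal bytes [234, 161, 69] = ea a1 45 is 3 bytes ≤ B = 4; zero-pad to 4 bytes: K' = ea a1 45 00.
XOR each byte with 0x5c: ea⊕5c=b6, a1⊕5c=fd, 45⊕5c=19, 00⊕5c=5c.

b6fd195c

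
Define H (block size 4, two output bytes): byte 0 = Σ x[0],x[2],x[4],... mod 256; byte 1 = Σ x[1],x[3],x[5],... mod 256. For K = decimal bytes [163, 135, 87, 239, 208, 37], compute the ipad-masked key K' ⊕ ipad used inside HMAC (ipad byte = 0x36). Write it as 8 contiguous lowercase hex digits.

fcad3636

Key decimal bytes [163, 135, 87, 239, 208, 37] = a3 87 57 ef d0 25 is 6 bytes > B = 4, so hash it first: H(key) = ca 9b, then zero-pad to 4 bytes: K' = ca 9b 00 00.
XOR each byte with 0x36: ca⊕36=fc, 9b⊕36=ad, 00⊕36=36, 00⊕36=36.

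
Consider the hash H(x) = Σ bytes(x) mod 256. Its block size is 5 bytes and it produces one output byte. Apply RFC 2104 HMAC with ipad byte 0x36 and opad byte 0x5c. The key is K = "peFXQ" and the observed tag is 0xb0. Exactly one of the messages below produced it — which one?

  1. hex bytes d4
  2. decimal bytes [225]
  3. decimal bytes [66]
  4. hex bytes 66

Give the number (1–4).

3

Key "peFXQ" = 70 65 46 58 51 is exactly B = 5 bytes: K' = 70 65 46 58 51.
K' ⊕ ipad = 46 53 70 6e 67; K' ⊕ opad = 2c 39 1a 04 0d.
m1: inner = H(46 53 70 6e 67 d4) = b2; tag = H(2c 39 1a 04 0d b2) = 42
m2: inner = H(46 53 70 6e 67 e1) = bf; tag = H(2c 39 1a 04 0d bf) = 4f
m3: inner = H(46 53 70 6e 67 42) = 20; tag = H(2c 39 1a 04 0d 20) = b0 ← matches
m4: inner = H(46 53 70 6e 67 66) = 44; tag = H(2c 39 1a 04 0d 44) = d4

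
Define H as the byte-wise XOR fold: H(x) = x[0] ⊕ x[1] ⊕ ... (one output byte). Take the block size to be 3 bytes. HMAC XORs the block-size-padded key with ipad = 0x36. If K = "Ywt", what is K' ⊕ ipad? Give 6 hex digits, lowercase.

6f4142

Key "Ywt" = 59 77 74 is exactly B = 3 bytes: K' = 59 77 74.
XOR each byte with 0x36: 59⊕36=6f, 77⊕36=41, 74⊕36=42.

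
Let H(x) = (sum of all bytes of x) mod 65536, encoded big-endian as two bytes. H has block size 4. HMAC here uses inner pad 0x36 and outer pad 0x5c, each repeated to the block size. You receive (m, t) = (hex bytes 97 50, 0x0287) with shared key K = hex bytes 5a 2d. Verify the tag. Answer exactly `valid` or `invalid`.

Key hex bytes 5a 2d is 2 bytes ≤ B = 4; zero-pad to 4 bytes: K' = 5a 2d 00 00.
K' ⊕ ipad = 6c 1b 36 36; K' ⊕ opad = 06 71 5c 5c.
Inner hash: sum = 108+27+54+54+151+80 = 474 → 01 da.
Outer hash (recomputed tag): sum = 6+113+92+92+1+218 = 522 → 02 0a.
Recomputed tag = 020a; claimed = 0287 → mismatch.

invalid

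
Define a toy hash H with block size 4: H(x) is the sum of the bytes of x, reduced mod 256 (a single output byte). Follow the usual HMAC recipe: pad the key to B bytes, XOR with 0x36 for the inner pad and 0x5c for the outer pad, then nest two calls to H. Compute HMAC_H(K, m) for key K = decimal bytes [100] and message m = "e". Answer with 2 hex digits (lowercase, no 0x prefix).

Key decimal bytes [100] = 64 is 1 byte ≤ B = 4; zero-pad to 4 bytes: K' = 64 00 00 00.
K' ⊕ ipad = 52 36 36 36.  K' ⊕ opad = 38 5c 5c 5c.
Inner input = (K'⊕ipad) ∥ m = 52 36 36 36 ∥ 65.
Inner hash: sum = 82+54+54+54+101 = 345; mod 256 = 89 → 59.
Outer input = (K'⊕opad) ∥ inner = 38 5c 5c 5c ∥ 59.
Outer hash (tag): sum = 56+92+92+92+89 = 421; mod 256 = 165 → a5.

a5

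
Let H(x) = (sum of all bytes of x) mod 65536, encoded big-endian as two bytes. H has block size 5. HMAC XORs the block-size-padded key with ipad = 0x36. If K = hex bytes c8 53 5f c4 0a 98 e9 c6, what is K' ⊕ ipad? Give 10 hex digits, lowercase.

Key hex bytes c8 53 5f c4 0a 98 e9 c6 is 8 bytes > B = 5, so hash it first: H(key) = 04 8f, then zero-pad to 5 bytes: K' = 04 8f 00 00 00.
XOR each byte with 0x36: 04⊕36=32, 8f⊕36=b9, 00⊕36=36, 00⊕36=36, 00⊕36=36.

32b9363636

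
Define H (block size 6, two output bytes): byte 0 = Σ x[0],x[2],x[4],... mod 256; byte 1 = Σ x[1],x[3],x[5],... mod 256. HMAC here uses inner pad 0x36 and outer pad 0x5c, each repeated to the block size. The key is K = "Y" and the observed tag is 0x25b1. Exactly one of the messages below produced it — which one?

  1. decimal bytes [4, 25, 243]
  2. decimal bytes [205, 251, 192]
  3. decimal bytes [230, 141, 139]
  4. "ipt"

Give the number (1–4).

2

Key "Y" = 59 is 1 byte ≤ B = 6; zero-pad to 6 bytes: K' = 59 00 00 00 00 00.
K' ⊕ ipad = 6f 36 36 36 36 36; K' ⊕ opad = 05 5c 5c 5c 5c 5c.
m1: inner = H(6f 36 36 36 36 36 04 19 f3) = d2 bb; tag = H(05 5c 5c 5c 5c 5c d2 bb) = 8fcf
m2: inner = H(6f 36 36 36 36 36 cd fb c0) = 68 9d; tag = H(05 5c 5c 5c 5c 5c 68 9d) = 25b1 ← matches
m3: inner = H(6f 36 36 36 36 36 e6 8d 8b) = 4c 2f; tag = H(05 5c 5c 5c 5c 5c 4c 2f) = 0943
m4: inner = H(6f 36 36 36 36 36 69 70 74) = b8 12; tag = H(05 5c 5c 5c 5c 5c b8 12) = 7526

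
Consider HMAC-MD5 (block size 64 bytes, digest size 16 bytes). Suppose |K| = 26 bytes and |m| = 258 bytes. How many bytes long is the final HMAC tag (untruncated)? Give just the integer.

The tag is one MD5 digest: 16 bytes.

16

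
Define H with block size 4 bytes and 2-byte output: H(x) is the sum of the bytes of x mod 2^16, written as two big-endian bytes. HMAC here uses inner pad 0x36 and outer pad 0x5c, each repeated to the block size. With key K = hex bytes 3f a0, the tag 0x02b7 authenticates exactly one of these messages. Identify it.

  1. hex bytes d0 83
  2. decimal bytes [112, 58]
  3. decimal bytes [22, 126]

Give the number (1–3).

3

Key hex bytes 3f a0 is 2 bytes ≤ B = 4; zero-pad to 4 bytes: K' = 3f a0 00 00.
K' ⊕ ipad = 09 96 36 36; K' ⊕ opad = 63 fc 5c 5c.
m1: inner = H(09 96 36 36 d0 83) = 02 5e; tag = H(63 fc 5c 5c 02 5e) = 0277
m2: inner = H(09 96 36 36 70 3a) = 01 b5; tag = H(63 fc 5c 5c 01 b5) = 02cd
m3: inner = H(09 96 36 36 16 7e) = 01 9f; tag = H(63 fc 5c 5c 01 9f) = 02b7 ← matches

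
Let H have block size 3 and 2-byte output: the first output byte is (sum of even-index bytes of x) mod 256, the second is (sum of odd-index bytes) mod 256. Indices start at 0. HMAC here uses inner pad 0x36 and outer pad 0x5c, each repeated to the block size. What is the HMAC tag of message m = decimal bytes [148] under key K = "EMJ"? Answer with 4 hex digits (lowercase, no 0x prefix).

3e00

Key "EMJ" = 45 4d 4a is exactly B = 3 bytes: K' = 45 4d 4a.
K' ⊕ ipad = 73 7b 7c.  K' ⊕ opad = 19 11 16.
Inner input = (K'⊕ipad) ∥ m = 73 7b 7c ∥ 94.
Inner hash: even-index sum = 239 mod 256 = 239; odd-index sum = 271 mod 256 = 15 → ef 0f.
Outer input = (K'⊕opad) ∥ inner = 19 11 16 ∥ ef 0f.
Outer hash (tag): even-index sum = 62 mod 256 = 62; odd-index sum = 256 mod 256 = 0 → 3e 00.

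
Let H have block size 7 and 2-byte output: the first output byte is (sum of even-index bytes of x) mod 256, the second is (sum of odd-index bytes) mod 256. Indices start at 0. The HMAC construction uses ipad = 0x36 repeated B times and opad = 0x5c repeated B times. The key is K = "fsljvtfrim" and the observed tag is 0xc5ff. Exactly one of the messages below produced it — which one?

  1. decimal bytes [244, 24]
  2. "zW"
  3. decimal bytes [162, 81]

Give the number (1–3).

Key "fsljvtfrim" = 66 73 6c 6a 76 74 66 72 69 6d is 10 bytes > B = 7, so hash it first: H(key) = 17 30, then zero-pad to 7 bytes: K' = 17 30 00 00 00 00 00.
K' ⊕ ipad = 21 06 36 36 36 36 36; K' ⊕ opad = 4b 6c 5c 5c 5c 5c 5c.
m1: inner = H(21 06 36 36 36 36 36 f4 18) = db 66; tag = H(4b 6c 5c 5c 5c 5c 5c db 66) = c5ff ← matches
m2: inner = H(21 06 36 36 36 36 36 7a 57) = 1a ec; tag = H(4b 6c 5c 5c 5c 5c 5c 1a ec) = 4b3e
m3: inner = H(21 06 36 36 36 36 36 a2 51) = 14 14; tag = H(4b 6c 5c 5c 5c 5c 5c 14 14) = 7338

1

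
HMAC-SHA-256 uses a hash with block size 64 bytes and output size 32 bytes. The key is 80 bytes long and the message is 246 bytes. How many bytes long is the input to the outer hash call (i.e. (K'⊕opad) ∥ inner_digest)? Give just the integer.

Key is 80 > 64 bytes, so it is hashed to 32 bytes then zero-padded to 64: |K'| = 64.
Outer input = (K'⊕opad) ∥ H(inner) → 64 + 32 = 96 bytes.

96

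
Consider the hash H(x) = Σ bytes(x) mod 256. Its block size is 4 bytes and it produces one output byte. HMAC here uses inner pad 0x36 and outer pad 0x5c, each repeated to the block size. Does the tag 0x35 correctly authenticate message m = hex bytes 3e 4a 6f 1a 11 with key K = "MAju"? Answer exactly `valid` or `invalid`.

invalid

Key "MAju" = 4d 41 6a 75 is exactly B = 4 bytes: K' = 4d 41 6a 75.
K' ⊕ ipad = 7b 77 5c 43; K' ⊕ opad = 11 1d 36 29.
Inner hash: sum = 123+119+92+67+62+74+111+26+17 = 691; mod 256 = 179 → b3.
Outer hash (recomputed tag): sum = 17+29+54+41+179 = 320; mod 256 = 64 → 40.
Recomputed tag = 40; claimed = 35 → mismatch.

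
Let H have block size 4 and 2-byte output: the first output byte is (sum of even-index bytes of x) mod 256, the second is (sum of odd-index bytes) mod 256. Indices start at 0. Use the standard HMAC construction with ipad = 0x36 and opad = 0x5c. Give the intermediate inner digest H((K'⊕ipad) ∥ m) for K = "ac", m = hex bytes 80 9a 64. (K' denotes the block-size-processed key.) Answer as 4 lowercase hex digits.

Key "ac" = 61 63 is 2 bytes ≤ B = 4; zero-pad to 4 bytes: K' = 61 63 00 00.
K' ⊕ ipad = 57 55 36 36.
Inner input = 57 55 36 36 ∥ 80 9a 64.
Inner hash: even-index sum = 369 mod 256 = 113; odd-index sum = 293 mod 256 = 37 → 71 25.

7125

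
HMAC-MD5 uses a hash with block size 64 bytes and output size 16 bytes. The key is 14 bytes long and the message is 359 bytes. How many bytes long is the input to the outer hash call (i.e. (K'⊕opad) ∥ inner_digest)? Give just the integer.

Key is 14 ≤ 64 bytes, zero-padded: |K'| = 64.
Outer input = (K'⊕opad) ∥ H(inner) → 64 + 16 = 80 bytes.

80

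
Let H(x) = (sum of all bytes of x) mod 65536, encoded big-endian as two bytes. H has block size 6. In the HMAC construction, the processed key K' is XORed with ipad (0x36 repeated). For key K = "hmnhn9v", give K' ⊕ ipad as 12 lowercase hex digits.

Key "hmnhn9v" = 68 6d 6e 68 6e 39 76 is 7 bytes > B = 6, so hash it first: H(key) = 02 c8, then zero-pad to 6 bytes: K' = 02 c8 00 00 00 00.
XOR each byte with 0x36: 02⊕36=34, c8⊕36=fe, 00⊕36=36, 00⊕36=36, 00⊕36=36, 00⊕36=36.

34fe36363636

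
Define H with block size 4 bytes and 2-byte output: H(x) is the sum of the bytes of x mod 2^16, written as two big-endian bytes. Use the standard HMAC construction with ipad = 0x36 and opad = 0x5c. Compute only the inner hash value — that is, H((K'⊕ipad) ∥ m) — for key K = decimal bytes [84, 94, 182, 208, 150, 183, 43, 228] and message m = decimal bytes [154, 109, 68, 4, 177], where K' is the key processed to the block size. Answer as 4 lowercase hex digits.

Key decimal bytes [84, 94, 182, 208, 150, 183, 43, 228] = 54 5e b6 d0 96 b7 2b e4 is 8 bytes > B = 4, so hash it first: H(key) = 04 94, then zero-pad to 4 bytes: K' = 04 94 00 00.
K' ⊕ ipad = 32 a2 36 36.
Inner input = 32 a2 36 36 ∥ 9a 6d 44 04 b1.
Inner hash: sum = 50+162+54+54+154+109+68+4+177 = 832 → 03 40.

0340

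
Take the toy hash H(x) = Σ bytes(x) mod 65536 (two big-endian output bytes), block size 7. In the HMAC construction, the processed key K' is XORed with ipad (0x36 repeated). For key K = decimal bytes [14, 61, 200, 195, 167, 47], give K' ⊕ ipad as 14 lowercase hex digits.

380bfef5911936

Key decimal bytes [14, 61, 200, 195, 167, 47] = 0e 3d c8 c3 a7 2f is 6 bytes ≤ B = 7; zero-pad to 7 bytes: K' = 0e 3d c8 c3 a7 2f 00.
XOR each byte with 0x36: 0e⊕36=38, 3d⊕36=0b, c8⊕36=fe, c3⊕36=f5, a7⊕36=91, 2f⊕36=19, 00⊕36=36.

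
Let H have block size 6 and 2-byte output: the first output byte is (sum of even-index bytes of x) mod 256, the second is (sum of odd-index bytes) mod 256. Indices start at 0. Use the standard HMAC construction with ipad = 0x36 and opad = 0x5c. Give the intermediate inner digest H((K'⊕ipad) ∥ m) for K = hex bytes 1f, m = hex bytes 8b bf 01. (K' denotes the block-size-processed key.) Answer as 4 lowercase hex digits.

Key hex bytes 1f is 1 byte ≤ B = 6; zero-pad to 6 bytes: K' = 1f 00 00 00 00 00.
K' ⊕ ipad = 29 36 36 36 36 36.
Inner input = 29 36 36 36 36 36 ∥ 8b bf 01.
Inner hash: even-index sum = 289 mod 256 = 33; odd-index sum = 353 mod 256 = 97 → 21 61.

2161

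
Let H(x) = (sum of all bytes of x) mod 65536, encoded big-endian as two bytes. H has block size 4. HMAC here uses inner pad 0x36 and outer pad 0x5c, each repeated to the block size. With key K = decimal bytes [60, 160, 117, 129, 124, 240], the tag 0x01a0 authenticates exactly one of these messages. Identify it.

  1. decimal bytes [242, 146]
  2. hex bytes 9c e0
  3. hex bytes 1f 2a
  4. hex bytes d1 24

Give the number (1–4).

Key decimal bytes [60, 160, 117, 129, 124, 240] = 3c a0 75 81 7c f0 is 6 bytes > B = 4, so hash it first: H(key) = 03 3e, then zero-pad to 4 bytes: K' = 03 3e 00 00.
K' ⊕ ipad = 35 08 36 36; K' ⊕ opad = 5f 62 5c 5c.
m1: inner = H(35 08 36 36 f2 92) = 02 2d; tag = H(5f 62 5c 5c 02 2d) = 01a8
m2: inner = H(35 08 36 36 9c e0) = 02 25; tag = H(5f 62 5c 5c 02 25) = 01a0 ← matches
m3: inner = H(35 08 36 36 1f 2a) = 00 f2; tag = H(5f 62 5c 5c 00 f2) = 026b
m4: inner = H(35 08 36 36 d1 24) = 01 9e; tag = H(5f 62 5c 5c 01 9e) = 0218

2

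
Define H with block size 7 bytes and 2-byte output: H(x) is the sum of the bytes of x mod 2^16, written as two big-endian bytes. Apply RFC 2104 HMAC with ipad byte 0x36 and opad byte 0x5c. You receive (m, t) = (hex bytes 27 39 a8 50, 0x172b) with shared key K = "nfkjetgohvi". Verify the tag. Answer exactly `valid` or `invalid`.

invalid

Key "nfkjetgohvi" = 6e 66 6b 6a 65 74 67 6f 68 76 69 is 11 bytes > B = 7, so hash it first: H(key) = 04 9f, then zero-pad to 7 bytes: K' = 04 9f 00 00 00 00 00.
K' ⊕ ipad = 32 a9 36 36 36 36 36; K' ⊕ opad = 58 c3 5c 5c 5c 5c 5c.
Inner hash: sum = 50+169+54+54+54+54+54+39+57+168+80 = 833 → 03 41.
Outer hash (recomputed tag): sum = 88+195+92+92+92+92+92+3+65 = 811 → 03 2b.
Recomputed tag = 032b; claimed = 172b → mismatch.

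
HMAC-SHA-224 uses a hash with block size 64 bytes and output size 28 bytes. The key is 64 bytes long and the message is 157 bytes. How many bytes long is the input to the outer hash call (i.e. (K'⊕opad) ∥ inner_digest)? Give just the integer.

92

Key is 64 ≤ 64 bytes, zero-padded: |K'| = 64.
Outer input = (K'⊕opad) ∥ H(inner) → 64 + 28 = 92 bytes.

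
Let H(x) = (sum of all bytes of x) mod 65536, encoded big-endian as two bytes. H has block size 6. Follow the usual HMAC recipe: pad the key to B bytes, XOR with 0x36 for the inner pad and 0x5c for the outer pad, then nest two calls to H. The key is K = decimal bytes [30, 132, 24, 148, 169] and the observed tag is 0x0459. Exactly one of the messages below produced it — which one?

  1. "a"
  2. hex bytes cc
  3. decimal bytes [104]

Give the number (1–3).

Key decimal bytes [30, 132, 24, 148, 169] = 1e 84 18 94 a9 is 5 bytes ≤ B = 6; zero-pad to 6 bytes: K' = 1e 84 18 94 a9 00.
K' ⊕ ipad = 28 b2 2e a2 9f 36; K' ⊕ opad = 42 d8 44 c8 f5 5c.
m1: inner = H(28 b2 2e a2 9f 36 61) = 02 e0; tag = H(42 d8 44 c8 f5 5c 02 e0) = 0459 ← matches
m2: inner = H(28 b2 2e a2 9f 36 cc) = 03 4b; tag = H(42 d8 44 c8 f5 5c 03 4b) = 03c5
m3: inner = H(28 b2 2e a2 9f 36 68) = 02 e7; tag = H(42 d8 44 c8 f5 5c 02 e7) = 0460

1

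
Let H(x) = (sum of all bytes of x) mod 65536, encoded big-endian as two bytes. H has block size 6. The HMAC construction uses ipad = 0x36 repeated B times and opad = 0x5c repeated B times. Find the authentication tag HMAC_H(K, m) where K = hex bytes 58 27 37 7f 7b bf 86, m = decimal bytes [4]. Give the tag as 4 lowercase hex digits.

034b

Key hex bytes 58 27 37 7f 7b bf 86 is 7 bytes > B = 6, so hash it first: H(key) = 02 f5, then zero-pad to 6 bytes: K' = 02 f5 00 00 00 00.
K' ⊕ ipad = 34 c3 36 36 36 36.  K' ⊕ opad = 5e a9 5c 5c 5c 5c.
Inner input = (K'⊕ipad) ∥ m = 34 c3 36 36 36 36 ∥ 04.
Inner hash: sum = 52+195+54+54+54+54+4 = 467 → 01 d3.
Outer input = (K'⊕opad) ∥ inner = 5e a9 5c 5c 5c 5c ∥ 01 d3.
Outer hash (tag): sum = 94+169+92+92+92+92+1+211 = 843 → 03 4b.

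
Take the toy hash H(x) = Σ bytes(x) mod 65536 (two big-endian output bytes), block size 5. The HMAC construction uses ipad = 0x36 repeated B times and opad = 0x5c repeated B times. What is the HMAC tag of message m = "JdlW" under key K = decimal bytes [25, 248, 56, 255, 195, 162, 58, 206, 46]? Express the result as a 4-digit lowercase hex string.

Key decimal bytes [25, 248, 56, 255, 195, 162, 58, 206, 46] = 19 f8 38 ff c3 a2 3a ce 2e is 9 bytes > B = 5, so hash it first: H(key) = 04 e3, then zero-pad to 5 bytes: K' = 04 e3 00 00 00.
K' ⊕ ipad = 32 d5 36 36 36.  K' ⊕ opad = 58 bf 5c 5c 5c.
Inner input = (K'⊕ipad) ∥ m = 32 d5 36 36 36 ∥ 4a 64 6c 57.
Inner hash: sum = 50+213+54+54+54+74+100+108+87 = 794 → 03 1a.
Outer input = (K'⊕opad) ∥ inner = 58 bf 5c 5c 5c ∥ 03 1a.
Outer hash (tag): sum = 88+191+92+92+92+3+26 = 584 → 02 48.

0248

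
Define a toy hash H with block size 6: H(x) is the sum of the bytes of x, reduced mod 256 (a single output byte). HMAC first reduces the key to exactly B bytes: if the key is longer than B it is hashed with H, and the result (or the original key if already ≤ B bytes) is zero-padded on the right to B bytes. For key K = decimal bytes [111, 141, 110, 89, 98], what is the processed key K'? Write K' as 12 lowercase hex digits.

Key decimal bytes [111, 141, 110, 89, 98] = 6f 8d 6e 59 62 is 5 bytes ≤ B = 6; zero-pad to 6 bytes: K' = 6f 8d 6e 59 62 00.

6f8d6e596200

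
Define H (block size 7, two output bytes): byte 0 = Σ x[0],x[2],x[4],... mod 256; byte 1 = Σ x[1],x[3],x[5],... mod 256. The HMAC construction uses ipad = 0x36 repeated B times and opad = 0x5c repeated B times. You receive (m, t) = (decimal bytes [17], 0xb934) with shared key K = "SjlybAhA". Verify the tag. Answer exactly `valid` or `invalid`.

invalid

Key "SjlybAhA" = 53 6a 6c 79 62 41 68 41 is 8 bytes > B = 7, so hash it first: H(key) = 89 65, then zero-pad to 7 bytes: K' = 89 65 00 00 00 00 00.
K' ⊕ ipad = bf 53 36 36 36 36 36; K' ⊕ opad = d5 39 5c 5c 5c 5c 5c.
Inner hash: even-index sum = 353 mod 256 = 97; odd-index sum = 208 mod 256 = 208 → 61 d0.
Outer hash (recomputed tag): even-index sum = 697 mod 256 = 185; odd-index sum = 338 mod 256 = 82 → b9 52.
Recomputed tag = b952; claimed = b934 → mismatch.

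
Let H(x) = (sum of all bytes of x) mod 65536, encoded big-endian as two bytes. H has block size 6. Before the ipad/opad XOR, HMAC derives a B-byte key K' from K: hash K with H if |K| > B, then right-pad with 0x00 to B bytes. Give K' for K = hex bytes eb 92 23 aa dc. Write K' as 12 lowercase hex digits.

eb9223aadc00

Key hex bytes eb 92 23 aa dc is 5 bytes ≤ B = 6; zero-pad to 6 bytes: K' = eb 92 23 aa dc 00.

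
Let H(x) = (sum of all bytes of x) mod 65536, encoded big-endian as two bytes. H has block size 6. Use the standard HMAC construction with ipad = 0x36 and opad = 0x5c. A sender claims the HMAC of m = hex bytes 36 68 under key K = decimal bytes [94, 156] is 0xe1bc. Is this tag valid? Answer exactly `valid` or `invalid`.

Key decimal bytes [94, 156] = 5e 9c is 2 bytes ≤ B = 6; zero-pad to 6 bytes: K' = 5e 9c 00 00 00 00.
K' ⊕ ipad = 68 aa 36 36 36 36; K' ⊕ opad = 02 c0 5c 5c 5c 5c.
Inner hash: sum = 104+170+54+54+54+54+54+104 = 648 → 02 88.
Outer hash (recomputed tag): sum = 2+192+92+92+92+92+2+136 = 700 → 02 bc.
Recomputed tag = 02bc; claimed = e1bc → mismatch.

invalid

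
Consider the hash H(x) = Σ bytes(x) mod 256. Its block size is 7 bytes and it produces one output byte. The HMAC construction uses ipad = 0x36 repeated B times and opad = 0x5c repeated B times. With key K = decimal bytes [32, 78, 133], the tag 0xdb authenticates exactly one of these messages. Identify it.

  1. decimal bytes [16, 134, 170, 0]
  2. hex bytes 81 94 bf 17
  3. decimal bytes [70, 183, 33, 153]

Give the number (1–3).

2

Key decimal bytes [32, 78, 133] = 20 4e 85 is 3 bytes ≤ B = 7; zero-pad to 7 bytes: K' = 20 4e 85 00 00 00 00.
K' ⊕ ipad = 16 78 b3 36 36 36 36; K' ⊕ opad = 7c 12 d9 5c 5c 5c 5c.
m1: inner = H(16 78 b3 36 36 36 36 10 86 aa 00) = 59; tag = H(7c 12 d9 5c 5c 5c 5c 59) = 30
m2: inner = H(16 78 b3 36 36 36 36 81 94 bf 17) = 04; tag = H(7c 12 d9 5c 5c 5c 5c 04) = db ← matches
m3: inner = H(16 78 b3 36 36 36 36 46 b7 21 99) = d0; tag = H(7c 12 d9 5c 5c 5c 5c d0) = a7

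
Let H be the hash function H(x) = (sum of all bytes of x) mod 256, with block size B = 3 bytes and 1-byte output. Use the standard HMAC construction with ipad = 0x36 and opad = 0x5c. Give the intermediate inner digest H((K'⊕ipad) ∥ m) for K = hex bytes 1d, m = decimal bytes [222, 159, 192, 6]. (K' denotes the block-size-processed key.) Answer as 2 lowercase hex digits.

da

Key hex bytes 1d is 1 byte ≤ B = 3; zero-pad to 3 bytes: K' = 1d 00 00.
K' ⊕ ipad = 2b 36 36.
Inner input = 2b 36 36 ∥ de 9f c0 06.
Inner hash: sum = 43+54+54+222+159+192+6 = 730; mod 256 = 218 → da.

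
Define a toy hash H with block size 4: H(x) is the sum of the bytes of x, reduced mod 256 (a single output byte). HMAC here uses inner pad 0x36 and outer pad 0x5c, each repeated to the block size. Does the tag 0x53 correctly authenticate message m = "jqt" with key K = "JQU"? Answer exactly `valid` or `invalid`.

valid

Key "JQU" = 4a 51 55 is 3 bytes ≤ B = 4; zero-pad to 4 bytes: K' = 4a 51 55 00.
K' ⊕ ipad = 7c 67 63 36; K' ⊕ opad = 16 0d 09 5c.
Inner hash: sum = 124+103+99+54+106+113+116 = 715; mod 256 = 203 → cb.
Outer hash (recomputed tag): sum = 22+13+9+92+203 = 339; mod 256 = 83 → 53.
Recomputed tag = 53; claimed = 53 → match.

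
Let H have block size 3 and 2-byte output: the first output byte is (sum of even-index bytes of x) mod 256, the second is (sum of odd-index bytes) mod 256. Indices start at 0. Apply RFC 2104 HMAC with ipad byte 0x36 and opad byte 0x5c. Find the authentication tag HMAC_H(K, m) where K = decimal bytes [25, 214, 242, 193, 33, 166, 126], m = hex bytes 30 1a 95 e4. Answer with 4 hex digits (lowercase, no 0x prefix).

2231

Key decimal bytes [25, 214, 242, 193, 33, 166, 126] = 19 d6 f2 c1 21 a6 7e is 7 bytes > B = 3, so hash it first: H(key) = aa 3d, then zero-pad to 3 bytes: K' = aa 3d 00.
K' ⊕ ipad = 9c 0b 36.  K' ⊕ opad = f6 61 5c.
Inner input = (K'⊕ipad) ∥ m = 9c 0b 36 ∥ 30 1a 95 e4.
Inner hash: even-index sum = 464 mod 256 = 208; odd-index sum = 208 mod 256 = 208 → d0 d0.
Outer input = (K'⊕opad) ∥ inner = f6 61 5c ∥ d0 d0.
Outer hash (tag): even-index sum = 546 mod 256 = 34; odd-index sum = 305 mod 256 = 49 → 22 31.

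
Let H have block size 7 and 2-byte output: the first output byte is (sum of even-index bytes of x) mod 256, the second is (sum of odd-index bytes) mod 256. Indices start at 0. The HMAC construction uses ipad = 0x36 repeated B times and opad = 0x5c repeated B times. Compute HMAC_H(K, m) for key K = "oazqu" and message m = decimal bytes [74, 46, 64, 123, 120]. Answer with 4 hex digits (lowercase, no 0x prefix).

Key "oazqu" = 6f 61 7a 71 75 is 5 bytes ≤ B = 7; zero-pad to 7 bytes: K' = 6f 61 7a 71 75 00 00.
K' ⊕ ipad = 59 57 4c 47 43 36 36.  K' ⊕ opad = 33 3d 26 2d 29 5c 5c.
Inner input = (K'⊕ipad) ∥ m = 59 57 4c 47 43 36 36 ∥ 4a 2e 40 7b 78.
Inner hash: even-index sum = 455 mod 256 = 199; odd-index sum = 470 mod 256 = 214 → c7 d6.
Outer input = (K'⊕opad) ∥ inner = 33 3d 26 2d 29 5c 5c ∥ c7 d6.
Outer hash (tag): even-index sum = 436 mod 256 = 180; odd-index sum = 397 mod 256 = 141 → b4 8d.

b48d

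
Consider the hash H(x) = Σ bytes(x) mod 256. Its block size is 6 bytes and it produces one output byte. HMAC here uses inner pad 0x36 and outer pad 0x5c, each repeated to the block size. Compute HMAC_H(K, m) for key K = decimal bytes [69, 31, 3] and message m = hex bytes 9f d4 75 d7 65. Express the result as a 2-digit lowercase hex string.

Key decimal bytes [69, 31, 3] = 45 1f 03 is 3 bytes ≤ B = 6; zero-pad to 6 bytes: K' = 45 1f 03 00 00 00.
K' ⊕ ipad = 73 29 35 36 36 36.  K' ⊕ opad = 19 43 5f 5c 5c 5c.
Inner input = (K'⊕ipad) ∥ m = 73 29 35 36 36 36 ∥ 9f d4 75 d7 65.
Inner hash: sum = 115+41+53+54+54+54+159+212+117+215+101 = 1175; mod 256 = 151 → 97.
Outer input = (K'⊕opad) ∥ inner = 19 43 5f 5c 5c 5c ∥ 97.
Outer hash (tag): sum = 25+67+95+92+92+92+151 = 614; mod 256 = 102 → 66.

66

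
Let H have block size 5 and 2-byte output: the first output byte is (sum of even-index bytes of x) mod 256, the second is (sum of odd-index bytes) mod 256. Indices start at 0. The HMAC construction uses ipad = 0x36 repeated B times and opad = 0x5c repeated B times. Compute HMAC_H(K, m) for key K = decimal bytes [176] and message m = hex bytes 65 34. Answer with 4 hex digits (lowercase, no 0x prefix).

75de

Key decimal bytes [176] = b0 is 1 byte ≤ B = 5; zero-pad to 5 bytes: K' = b0 00 00 00 00.
K' ⊕ ipad = 86 36 36 36 36.  K' ⊕ opad = ec 5c 5c 5c 5c.
Inner input = (K'⊕ipad) ∥ m = 86 36 36 36 36 ∥ 65 34.
Inner hash: even-index sum = 294 mod 256 = 38; odd-index sum = 209 mod 256 = 209 → 26 d1.
Outer input = (K'⊕opad) ∥ inner = ec 5c 5c 5c 5c ∥ 26 d1.
Outer hash (tag): even-index sum = 629 mod 256 = 117; odd-index sum = 222 mod 256 = 222 → 75 de.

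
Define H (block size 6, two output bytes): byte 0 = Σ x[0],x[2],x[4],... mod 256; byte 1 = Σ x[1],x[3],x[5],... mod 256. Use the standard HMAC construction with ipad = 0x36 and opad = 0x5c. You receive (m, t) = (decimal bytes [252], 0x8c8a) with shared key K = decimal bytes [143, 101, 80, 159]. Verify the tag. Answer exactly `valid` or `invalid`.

Key decimal bytes [143, 101, 80, 159] = 8f 65 50 9f is 4 bytes ≤ B = 6; zero-pad to 6 bytes: K' = 8f 65 50 9f 00 00.
K' ⊕ ipad = b9 53 66 a9 36 36; K' ⊕ opad = d3 39 0c c3 5c 5c.
Inner hash: even-index sum = 593 mod 256 = 81; odd-index sum = 306 mod 256 = 50 → 51 32.
Outer hash (recomputed tag): even-index sum = 396 mod 256 = 140; odd-index sum = 394 mod 256 = 138 → 8c 8a.
Recomputed tag = 8c8a; claimed = 8c8a → match.

valid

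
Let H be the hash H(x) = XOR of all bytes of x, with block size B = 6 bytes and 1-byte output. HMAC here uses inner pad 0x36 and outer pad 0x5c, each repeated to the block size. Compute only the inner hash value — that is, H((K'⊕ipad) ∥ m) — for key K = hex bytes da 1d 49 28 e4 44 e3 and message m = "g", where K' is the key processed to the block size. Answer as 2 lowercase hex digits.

Key hex bytes da 1d 49 28 e4 44 e3 is 7 bytes > B = 6, so hash it first: H(key) = e5, then zero-pad to 6 bytes: K' = e5 00 00 00 00 00.
K' ⊕ ipad = d3 36 36 36 36 36.
Inner input = d3 36 36 36 36 36 ∥ 67.
Inner hash: XOR d3⊕36⊕36⊕36⊕36⊕36⊕67 = 82.

82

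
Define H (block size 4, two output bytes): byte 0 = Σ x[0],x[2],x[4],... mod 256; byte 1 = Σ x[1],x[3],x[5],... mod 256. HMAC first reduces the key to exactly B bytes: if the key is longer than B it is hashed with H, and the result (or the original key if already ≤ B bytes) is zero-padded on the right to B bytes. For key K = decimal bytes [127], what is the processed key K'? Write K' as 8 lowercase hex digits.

Key decimal bytes [127] = 7f is 1 byte ≤ B = 4; zero-pad to 4 bytes: K' = 7f 00 00 00.

7f000000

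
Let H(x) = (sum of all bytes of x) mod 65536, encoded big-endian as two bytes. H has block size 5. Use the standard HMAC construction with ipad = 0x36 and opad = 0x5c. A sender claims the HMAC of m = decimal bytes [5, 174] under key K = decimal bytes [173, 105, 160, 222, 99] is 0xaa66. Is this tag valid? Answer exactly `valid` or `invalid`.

invalid

Key decimal bytes [173, 105, 160, 222, 99] = ad 69 a0 de 63 is exactly B = 5 bytes: K' = ad 69 a0 de 63.
K' ⊕ ipad = 9b 5f 96 e8 55; K' ⊕ opad = f1 35 fc 82 3f.
Inner hash: sum = 155+95+150+232+85+5+174 = 896 → 03 80.
Outer hash (recomputed tag): sum = 241+53+252+130+63+3+128 = 870 → 03 66.
Recomputed tag = 0366; claimed = aa66 → mismatch.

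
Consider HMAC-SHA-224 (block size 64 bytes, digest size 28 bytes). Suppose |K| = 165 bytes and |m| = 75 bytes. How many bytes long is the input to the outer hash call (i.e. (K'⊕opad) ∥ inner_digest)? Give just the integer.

92

Key is 165 > 64 bytes, so it is hashed to 28 bytes then zero-padded to 64: |K'| = 64.
Outer input = (K'⊕opad) ∥ H(inner) → 64 + 28 = 92 bytes.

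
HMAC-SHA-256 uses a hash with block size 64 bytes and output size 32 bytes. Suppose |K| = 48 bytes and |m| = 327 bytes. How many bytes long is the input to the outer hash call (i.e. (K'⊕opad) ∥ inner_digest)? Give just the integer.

Key is 48 ≤ 64 bytes, zero-padded: |K'| = 64.
Outer input = (K'⊕opad) ∥ H(inner) → 64 + 32 = 96 bytes.

96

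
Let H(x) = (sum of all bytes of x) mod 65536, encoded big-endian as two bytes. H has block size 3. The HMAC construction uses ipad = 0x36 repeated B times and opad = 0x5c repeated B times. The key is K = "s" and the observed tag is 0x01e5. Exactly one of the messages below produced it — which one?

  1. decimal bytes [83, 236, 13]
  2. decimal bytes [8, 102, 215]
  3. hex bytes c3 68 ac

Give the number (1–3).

1

Key "s" = 73 is 1 byte ≤ B = 3; zero-pad to 3 bytes: K' = 73 00 00.
K' ⊕ ipad = 45 36 36; K' ⊕ opad = 2f 5c 5c.
m1: inner = H(45 36 36 53 ec 0d) = 01 fd; tag = H(2f 5c 5c 01 fd) = 01e5 ← matches
m2: inner = H(45 36 36 08 66 d7) = 01 f6; tag = H(2f 5c 5c 01 f6) = 01de
m3: inner = H(45 36 36 c3 68 ac) = 02 88; tag = H(2f 5c 5c 02 88) = 0171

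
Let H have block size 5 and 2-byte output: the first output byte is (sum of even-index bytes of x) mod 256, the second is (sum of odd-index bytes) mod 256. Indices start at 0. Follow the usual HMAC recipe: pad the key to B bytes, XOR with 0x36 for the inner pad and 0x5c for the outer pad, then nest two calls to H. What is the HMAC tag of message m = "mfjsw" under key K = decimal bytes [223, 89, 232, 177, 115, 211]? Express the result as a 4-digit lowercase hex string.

8d2e

Key decimal bytes [223, 89, 232, 177, 115, 211] = df 59 e8 b1 73 d3 is 6 bytes > B = 5, so hash it first: H(key) = 3a dd, then zero-pad to 5 bytes: K' = 3a dd 00 00 00.
K' ⊕ ipad = 0c eb 36 36 36.  K' ⊕ opad = 66 81 5c 5c 5c.
Inner input = (K'⊕ipad) ∥ m = 0c eb 36 36 36 ∥ 6d 66 6a 73 77.
Inner hash: even-index sum = 337 mod 256 = 81; odd-index sum = 623 mod 256 = 111 → 51 6f.
Outer input = (K'⊕opad) ∥ inner = 66 81 5c 5c 5c ∥ 51 6f.
Outer hash (tag): even-index sum = 397 mod 256 = 141; odd-index sum = 302 mod 256 = 46 → 8d 2e.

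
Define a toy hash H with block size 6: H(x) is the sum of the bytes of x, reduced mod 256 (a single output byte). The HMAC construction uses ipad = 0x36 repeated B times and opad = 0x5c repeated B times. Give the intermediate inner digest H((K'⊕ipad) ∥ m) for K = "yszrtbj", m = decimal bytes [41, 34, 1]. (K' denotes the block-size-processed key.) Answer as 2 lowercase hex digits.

88

Key "yszrtbj" = 79 73 7a 72 74 62 6a is 7 bytes > B = 6, so hash it first: H(key) = 18, then zero-pad to 6 bytes: K' = 18 00 00 00 00 00.
K' ⊕ ipad = 2e 36 36 36 36 36.
Inner input = 2e 36 36 36 36 36 ∥ 29 22 01.
Inner hash: sum = 46+54+54+54+54+54+41+34+1 = 392; mod 256 = 136 → 88.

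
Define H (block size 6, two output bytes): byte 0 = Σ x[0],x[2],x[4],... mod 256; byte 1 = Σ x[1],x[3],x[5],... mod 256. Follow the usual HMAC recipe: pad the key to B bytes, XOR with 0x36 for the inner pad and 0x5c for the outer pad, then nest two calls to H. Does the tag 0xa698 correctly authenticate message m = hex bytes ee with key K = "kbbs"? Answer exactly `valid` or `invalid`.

valid

Key "kbbs" = 6b 62 62 73 is 4 bytes ≤ B = 6; zero-pad to 6 bytes: K' = 6b 62 62 73 00 00.
K' ⊕ ipad = 5d 54 54 45 36 36; K' ⊕ opad = 37 3e 3e 2f 5c 5c.
Inner hash: even-index sum = 469 mod 256 = 213; odd-index sum = 207 mod 256 = 207 → d5 cf.
Outer hash (recomputed tag): even-index sum = 422 mod 256 = 166; odd-index sum = 408 mod 256 = 152 → a6 98.
Recomputed tag = a698; claimed = a698 → match.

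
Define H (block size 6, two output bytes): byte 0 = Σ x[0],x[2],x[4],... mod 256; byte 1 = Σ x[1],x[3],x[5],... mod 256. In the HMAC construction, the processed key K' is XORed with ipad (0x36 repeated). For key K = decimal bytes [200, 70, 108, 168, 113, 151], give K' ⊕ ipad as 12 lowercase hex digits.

fe705a9e47a1

Key decimal bytes [200, 70, 108, 168, 113, 151] = c8 46 6c a8 71 97 is exactly B = 6 bytes: K' = c8 46 6c a8 71 97.
XOR each byte with 0x36: c8⊕36=fe, 46⊕36=70, 6c⊕36=5a, a8⊕36=9e, 71⊕36=47, 97⊕36=a1.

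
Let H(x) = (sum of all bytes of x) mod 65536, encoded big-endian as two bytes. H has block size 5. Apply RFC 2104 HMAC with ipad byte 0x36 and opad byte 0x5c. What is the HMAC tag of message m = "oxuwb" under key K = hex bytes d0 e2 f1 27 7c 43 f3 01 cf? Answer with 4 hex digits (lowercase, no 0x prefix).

0204

Key hex bytes d0 e2 f1 27 7c 43 f3 01 cf is 9 bytes > B = 5, so hash it first: H(key) = 05 4c, then zero-pad to 5 bytes: K' = 05 4c 00 00 00.
K' ⊕ ipad = 33 7a 36 36 36.  K' ⊕ opad = 59 10 5c 5c 5c.
Inner input = (K'⊕ipad) ∥ m = 33 7a 36 36 36 ∥ 6f 78 75 77 62.
Inner hash: sum = 51+122+54+54+54+111+120+117+119+98 = 900 → 03 84.
Outer input = (K'⊕opad) ∥ inner = 59 10 5c 5c 5c ∥ 03 84.
Outer hash (tag): sum = 89+16+92+92+92+3+132 = 516 → 02 04.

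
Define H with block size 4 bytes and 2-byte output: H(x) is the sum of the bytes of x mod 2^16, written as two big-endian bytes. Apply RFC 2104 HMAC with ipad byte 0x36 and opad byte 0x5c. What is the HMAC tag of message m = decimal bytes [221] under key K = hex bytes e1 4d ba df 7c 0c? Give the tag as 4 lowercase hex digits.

0222

Key hex bytes e1 4d ba df 7c 0c is 6 bytes > B = 4, so hash it first: H(key) = 03 4f, then zero-pad to 4 bytes: K' = 03 4f 00 00.
K' ⊕ ipad = 35 79 36 36.  K' ⊕ opad = 5f 13 5c 5c.
Inner input = (K'⊕ipad) ∥ m = 35 79 36 36 ∥ dd.
Inner hash: sum = 53+121+54+54+221 = 503 → 01 f7.
Outer input = (K'⊕opad) ∥ inner = 5f 13 5c 5c ∥ 01 f7.
Outer hash (tag): sum = 95+19+92+92+1+247 = 546 → 02 22.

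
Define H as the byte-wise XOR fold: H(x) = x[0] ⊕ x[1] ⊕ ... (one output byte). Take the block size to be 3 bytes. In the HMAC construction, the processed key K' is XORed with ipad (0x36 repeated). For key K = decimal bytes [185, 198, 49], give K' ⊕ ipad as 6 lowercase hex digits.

8ff007

Key decimal bytes [185, 198, 49] = b9 c6 31 is exactly B = 3 bytes: K' = b9 c6 31.
XOR each byte with 0x36: b9⊕36=8f, c6⊕36=f0, 31⊕36=07.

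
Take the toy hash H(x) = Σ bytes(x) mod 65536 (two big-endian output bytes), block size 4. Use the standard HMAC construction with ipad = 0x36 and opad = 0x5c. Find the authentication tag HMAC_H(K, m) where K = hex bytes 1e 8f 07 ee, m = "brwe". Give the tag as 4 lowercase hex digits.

02bf

Key hex bytes 1e 8f 07 ee is exactly B = 4 bytes: K' = 1e 8f 07 ee.
K' ⊕ ipad = 28 b9 31 d8.  K' ⊕ opad = 42 d3 5b b2.
Inner input = (K'⊕ipad) ∥ m = 28 b9 31 d8 ∥ 62 72 77 65.
Inner hash: sum = 40+185+49+216+98+114+119+101 = 922 → 03 9a.
Outer input = (K'⊕opad) ∥ inner = 42 d3 5b b2 ∥ 03 9a.
Outer hash (tag): sum = 66+211+91+178+3+154 = 703 → 02 bf.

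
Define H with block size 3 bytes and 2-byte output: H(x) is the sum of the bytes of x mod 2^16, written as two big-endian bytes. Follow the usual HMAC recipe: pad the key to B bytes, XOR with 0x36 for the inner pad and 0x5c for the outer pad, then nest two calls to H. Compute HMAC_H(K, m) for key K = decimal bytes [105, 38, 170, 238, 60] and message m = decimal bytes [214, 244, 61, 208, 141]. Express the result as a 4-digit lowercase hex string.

0120

Key decimal bytes [105, 38, 170, 238, 60] = 69 26 aa ee 3c is 5 bytes > B = 3, so hash it first: H(key) = 02 63, then zero-pad to 3 bytes: K' = 02 63 00.
K' ⊕ ipad = 34 55 36.  K' ⊕ opad = 5e 3f 5c.
Inner input = (K'⊕ipad) ∥ m = 34 55 36 ∥ d6 f4 3d d0 8d.
Inner hash: sum = 52+85+54+214+244+61+208+141 = 1059 → 04 23.
Outer input = (K'⊕opad) ∥ inner = 5e 3f 5c ∥ 04 23.
Outer hash (tag): sum = 94+63+92+4+35 = 288 → 01 20.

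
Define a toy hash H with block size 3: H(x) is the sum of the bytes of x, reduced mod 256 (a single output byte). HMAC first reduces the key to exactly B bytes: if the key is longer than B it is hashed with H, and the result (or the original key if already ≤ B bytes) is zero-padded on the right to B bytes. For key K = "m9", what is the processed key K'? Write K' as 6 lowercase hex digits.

Key "m9" = 6d 39 is 2 bytes ≤ B = 3; zero-pad to 3 bytes: K' = 6d 39 00.

6d3900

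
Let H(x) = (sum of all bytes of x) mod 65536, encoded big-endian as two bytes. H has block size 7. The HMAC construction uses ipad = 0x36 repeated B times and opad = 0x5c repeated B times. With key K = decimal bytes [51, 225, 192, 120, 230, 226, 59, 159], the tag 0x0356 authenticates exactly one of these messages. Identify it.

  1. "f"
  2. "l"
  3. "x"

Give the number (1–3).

Key decimal bytes [51, 225, 192, 120, 230, 226, 59, 159] = 33 e1 c0 78 e6 e2 3b 9f is 8 bytes > B = 7, so hash it first: H(key) = 04 ee, then zero-pad to 7 bytes: K' = 04 ee 00 00 00 00 00.
K' ⊕ ipad = 32 d8 36 36 36 36 36; K' ⊕ opad = 58 b2 5c 5c 5c 5c 5c.
m1: inner = H(32 d8 36 36 36 36 36 66) = 02 7e; tag = H(58 b2 5c 5c 5c 5c 5c 02 7e) = 0356 ← matches
m2: inner = H(32 d8 36 36 36 36 36 6c) = 02 84; tag = H(58 b2 5c 5c 5c 5c 5c 02 84) = 035c
m3: inner = H(32 d8 36 36 36 36 36 78) = 02 90; tag = H(58 b2 5c 5c 5c 5c 5c 02 90) = 0368

1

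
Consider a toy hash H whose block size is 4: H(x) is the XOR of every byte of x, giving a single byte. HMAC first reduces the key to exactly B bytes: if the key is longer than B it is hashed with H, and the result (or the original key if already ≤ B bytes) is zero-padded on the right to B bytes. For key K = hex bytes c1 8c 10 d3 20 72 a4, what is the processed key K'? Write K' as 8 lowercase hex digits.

78000000

|K| = 7 > B = 4, so first hash the key.
H(K): XOR c1⊕8c⊕10⊕d3⊕20⊕72⊕a4 = 78.
Zero-pad H(K) = 78 to 4 bytes: K' = 78 00 00 00.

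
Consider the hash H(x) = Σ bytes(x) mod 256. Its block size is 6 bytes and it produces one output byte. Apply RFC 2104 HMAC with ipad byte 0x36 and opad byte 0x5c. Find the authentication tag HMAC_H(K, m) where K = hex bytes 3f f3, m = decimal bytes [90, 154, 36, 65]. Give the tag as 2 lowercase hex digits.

Key hex bytes 3f f3 is 2 bytes ≤ B = 6; zero-pad to 6 bytes: K' = 3f f3 00 00 00 00.
K' ⊕ ipad = 09 c5 36 36 36 36.  K' ⊕ opad = 63 af 5c 5c 5c 5c.
Inner input = (K'⊕ipad) ∥ m = 09 c5 36 36 36 36 ∥ 5a 9a 24 41.
Inner hash: sum = 9+197+54+54+54+54+90+154+36+65 = 767; mod 256 = 255 → ff.
Outer input = (K'⊕opad) ∥ inner = 63 af 5c 5c 5c 5c ∥ ff.
Outer hash (tag): sum = 99+175+92+92+92+92+255 = 897; mod 256 = 129 → 81.

81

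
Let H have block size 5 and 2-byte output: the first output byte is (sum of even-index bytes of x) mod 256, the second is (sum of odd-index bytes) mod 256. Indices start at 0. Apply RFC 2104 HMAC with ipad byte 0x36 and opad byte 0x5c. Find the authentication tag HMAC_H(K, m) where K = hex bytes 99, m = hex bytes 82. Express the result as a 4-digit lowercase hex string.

Key hex bytes 99 is 1 byte ≤ B = 5; zero-pad to 5 bytes: K' = 99 00 00 00 00.
K' ⊕ ipad = af 36 36 36 36.  K' ⊕ opad = c5 5c 5c 5c 5c.
Inner input = (K'⊕ipad) ∥ m = af 36 36 36 36 ∥ 82.
Inner hash: even-index sum = 283 mod 256 = 27; odd-index sum = 238 mod 256 = 238 → 1b ee.
Outer input = (K'⊕opad) ∥ inner = c5 5c 5c 5c 5c ∥ 1b ee.
Outer hash (tag): even-index sum = 619 mod 256 = 107; odd-index sum = 211 mod 256 = 211 → 6b d3.

6bd3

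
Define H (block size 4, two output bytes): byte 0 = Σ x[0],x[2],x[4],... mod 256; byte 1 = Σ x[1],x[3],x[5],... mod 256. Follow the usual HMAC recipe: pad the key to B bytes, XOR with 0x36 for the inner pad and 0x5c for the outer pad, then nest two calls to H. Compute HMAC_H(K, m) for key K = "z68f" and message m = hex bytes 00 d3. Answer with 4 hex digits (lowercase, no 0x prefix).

Key "z68f" = 7a 36 38 66 is exactly B = 4 bytes: K' = 7a 36 38 66.
K' ⊕ ipad = 4c 00 0e 50.  K' ⊕ opad = 26 6a 64 3a.
Inner input = (K'⊕ipad) ∥ m = 4c 00 0e 50 ∥ 00 d3.
Inner hash: even-index sum = 90 mod 256 = 90; odd-index sum = 291 mod 256 = 35 → 5a 23.
Outer input = (K'⊕opad) ∥ inner = 26 6a 64 3a ∥ 5a 23.
Outer hash (tag): even-index sum = 228 mod 256 = 228; odd-index sum = 199 mod 256 = 199 → e4 c7.

e4c7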